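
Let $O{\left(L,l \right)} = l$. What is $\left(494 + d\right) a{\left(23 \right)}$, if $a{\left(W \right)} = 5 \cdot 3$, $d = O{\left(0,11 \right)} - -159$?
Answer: $9960$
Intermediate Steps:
$d = 170$ ($d = 11 - -159 = 11 + 159 = 170$)
$a{\left(W \right)} = 15$
$\left(494 + d\right) a{\left(23 \right)} = \left(494 + 170\right) 15 = 664 \cdot 15 = 9960$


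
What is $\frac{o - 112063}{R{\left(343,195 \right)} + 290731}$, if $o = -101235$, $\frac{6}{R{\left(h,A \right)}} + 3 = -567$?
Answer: $- \frac{10131655}{13809722} \approx -0.73366$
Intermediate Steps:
$R{\left(h,A \right)} = - \frac{1}{95}$ ($R{\left(h,A \right)} = \frac{6}{-3 - 567} = \frac{6}{-570} = 6 \left(- \frac{1}{570}\right) = - \frac{1}{95}$)
$\frac{o - 112063}{R{\left(343,195 \right)} + 290731} = \frac{-101235 - 112063}{- \frac{1}{95} + 290731} = - \frac{213298}{\frac{27619444}{95}} = \left(-213298\right) \frac{95}{27619444} = - \frac{10131655}{13809722}$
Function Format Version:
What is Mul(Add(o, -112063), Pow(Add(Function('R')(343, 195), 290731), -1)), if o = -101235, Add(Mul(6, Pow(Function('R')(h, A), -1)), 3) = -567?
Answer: Rational(-10131655, 13809722) ≈ -0.73366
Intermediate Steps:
Function('R')(h, A) = Rational(-1, 95) (Function('R')(h, A) = Mul(6, Pow(Add(-3, -567), -1)) = Mul(6, Pow(-570, -1)) = Mul(6, Rational(-1, 570)) = Rational(-1, 95))
Mul(Add(o, -112063), Pow(Add(Function('R')(343, 195), 290731), -1)) = Mul(Add(-101235, -112063), Pow(Add(Rational(-1, 95), 290731), -1)) = Mul(-213298, Pow(Rational(27619444, 95), -1)) = Mul(-213298, Rational(95, 27619444)) = Rational(-10131655, 13809722)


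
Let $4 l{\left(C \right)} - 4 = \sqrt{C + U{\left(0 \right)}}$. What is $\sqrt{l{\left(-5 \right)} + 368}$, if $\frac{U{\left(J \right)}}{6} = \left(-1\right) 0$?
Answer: $\frac{\sqrt{1476 + i \sqrt{5}}}{2} \approx 19.209 + 0.014551 i$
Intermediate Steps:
$U{\left(J \right)} = 0$ ($U{\left(J \right)} = 6 \left(\left(-1\right) 0\right) = 6 \cdot 0 = 0$)
$l{\left(C \right)} = 1 + \frac{\sqrt{C}}{4}$ ($l{\left(C \right)} = 1 + \frac{\sqrt{C + 0}}{4} = 1 + \frac{\sqrt{C}}{4}$)
$\sqrt{l{\left(-5 \right)} + 368} = \sqrt{\left(1 + \frac{\sqrt{-5}}{4}\right) + 368} = \sqrt{\left(1 + \frac{i \sqrt{5}}{4}\right) + 368} = \sqrt{369 + \frac{i \sqrt{5}}{4}}$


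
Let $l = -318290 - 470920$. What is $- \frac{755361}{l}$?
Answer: $\frac{83929}{87690} \approx 0.95711$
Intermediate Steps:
$l = -789210$
$- \frac{755361}{l} = - \frac{755361}{-789210} = \left(-755361\right) \left(- \frac{1}{789210}\right) = \frac{83929}{87690}$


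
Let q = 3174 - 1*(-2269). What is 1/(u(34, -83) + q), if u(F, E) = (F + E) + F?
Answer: 1/5428 ≈ 0.00018423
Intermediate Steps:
u(F, E) = E + 2*F (u(F, E) = (E + F) + F = E + 2*F)
q = 5443 (q = 3174 + 2269 = 5443)
1/(u(34, -83) + q) = 1/((-83 + 2*34) + 5443) = 1/((-83 + 68) + 5443) = 1/(-15 + 5443) = 1/5428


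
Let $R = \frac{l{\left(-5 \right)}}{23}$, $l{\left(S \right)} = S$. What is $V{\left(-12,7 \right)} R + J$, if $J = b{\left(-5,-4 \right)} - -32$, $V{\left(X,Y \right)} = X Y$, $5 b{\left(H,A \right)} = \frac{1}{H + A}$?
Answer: $\frac{51997}{1035} \approx 50.239$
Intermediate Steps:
$b{\left(H,A \right)} = \frac{1}{5 \left(A + H\right)}$ ($b{\left(H,A \right)} = \frac{1}{5 \left(H + A\right)} = \frac{1}{5 \left(A + H\right)}$)
$J = \frac{1439}{45}$ ($J = \frac{1}{5 \left(-4 - 5\right)} - -32 = \frac{1}{5 \left(-9\right)} + 32 = \frac{1}{5} \left(- \frac{1}{9}\right) + 32 = - \frac{1}{45} + 32 = \frac{1439}{45} \approx 31.978$)
$R = - \frac{5}{23} \approx -0.21739$
$V{\left(-12,7 \right)} R + J = \left(-12\right) 7 \left(- \frac{5}{23}\right) + \frac{1439}{45} = \left(-84\right) \left(- \frac{5}{23}\right) + \frac{1439}{45} = \frac{420}{23} + \frac{1439}{45} = \frac{51997}{1035}$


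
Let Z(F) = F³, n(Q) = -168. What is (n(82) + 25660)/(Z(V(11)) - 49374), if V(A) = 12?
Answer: -12746/23823 ≈ -0.53503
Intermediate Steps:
(n(82) + 25660)/(Z(V(11)) - 49374) = (-168 + 25660)/(12³ - 49374) = 25492/(1728 - 49374) = 25492/(-47646) = 25492*(-1/47646) = -12746/23823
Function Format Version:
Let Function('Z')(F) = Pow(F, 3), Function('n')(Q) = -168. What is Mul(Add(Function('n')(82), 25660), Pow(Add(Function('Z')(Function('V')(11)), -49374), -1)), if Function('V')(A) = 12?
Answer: Rational(-12746, 23823) ≈ -0.53503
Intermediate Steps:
Mul(Add(Function('n')(82), 25660), Pow(Add(Function('Z')(Function('V')(11)), -49374), -1)) = Mul(Add(-168, 25660), Pow(Add(Pow(12, 3), -49374), -1)) = Mul(25492, Pow(Add(1728, -49374), -1)) = Mul(25492, Pow(-47646, -1)) = Mul(25492, Rational(-1, 47646)) = Rational(-12746, 23823)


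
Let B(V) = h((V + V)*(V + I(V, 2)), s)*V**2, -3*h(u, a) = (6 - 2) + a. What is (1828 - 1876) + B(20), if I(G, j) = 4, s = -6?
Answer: 656/3 ≈ 218.67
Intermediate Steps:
h(u, a) = -4/3 - a/3 (h(u, a) = -((6 - 2) + a)/3 = -(4 + a)/3 = -4/3 - a/3)
B(V) = 2*V**2/3 (B(V) = (-4/3 - 1/3*(-6))*V**2 = (-4/3 + 2)*V**2 = 2*V**2/3)
(1828 - 1876) + B(20) = (1828 - 1876) + (2/3)*20**2 = -48 + (2/3)*400 = -48 + 800/3 = 656/3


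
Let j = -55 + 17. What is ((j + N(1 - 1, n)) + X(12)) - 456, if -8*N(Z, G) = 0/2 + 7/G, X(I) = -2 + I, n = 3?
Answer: -11623/24 ≈ -484.29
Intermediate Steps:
N(Z, G) = -7/(8*G) (N(Z, G) = -(0/2 + 7/G)/8 = -(0*(½) + 7/G)/8 = -(0 + 7/G)/8 = -7/(8*G))
j = -38
((j + N(1 - 1, n)) + X(12)) - 456 = ((-38 - 7/8/3) + (-2 + 12)) - 456 = ((-38 - 7/8*⅓) + 10) - 456 = ((-38 - 7/24) + 10) - 456 = (-919/24 + 10) - 456 = -679/24 - 456 = -11623/24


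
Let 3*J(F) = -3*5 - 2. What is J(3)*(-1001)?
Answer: 17017/3 ≈ 5672.3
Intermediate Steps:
J(F) = -17/3 (J(F) = (-3*5 - 2)/3 = (-15 - 2)/3 = (⅓)*(-17) = -17/3)
J(3)*(-1001) = -17/3*(-1001) = 17017/3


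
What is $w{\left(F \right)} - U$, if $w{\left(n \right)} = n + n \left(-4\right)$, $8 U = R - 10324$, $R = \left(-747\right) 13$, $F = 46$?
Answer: $\frac{18931}{8} \approx 2366.4$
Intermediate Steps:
$R = -9711$
$U = - \frac{20035}{8}$ ($U = \frac{-9711 - 10324}{8} = \frac{1}{8} \left(-20035\right) = - \frac{20035}{8} \approx -2504.4$)
$w{\left(n \right)} = - 3 n$ ($w{\left(n \right)} = n - 4 n = - 3 n$)
$w{\left(F \right)} - U = \left(-3\right) 46 - - \frac{20035}{8} = -138 + \frac{20035}{8} = \frac{18931}{8}$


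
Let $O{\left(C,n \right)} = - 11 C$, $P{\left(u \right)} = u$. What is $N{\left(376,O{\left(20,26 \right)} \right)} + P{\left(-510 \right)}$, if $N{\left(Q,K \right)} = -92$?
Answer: $-602$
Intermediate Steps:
$N{\left(376,O{\left(20,26 \right)} \right)} + P{\left(-510 \right)} = -92 - 510 = -602$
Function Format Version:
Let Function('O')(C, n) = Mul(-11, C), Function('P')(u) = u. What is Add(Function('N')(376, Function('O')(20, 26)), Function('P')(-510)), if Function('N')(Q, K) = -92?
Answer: -602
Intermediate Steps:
Add(Function('N')(376, Function('O')(20, 26)), Function('P')(-510)) = Add(-92, -510) = -602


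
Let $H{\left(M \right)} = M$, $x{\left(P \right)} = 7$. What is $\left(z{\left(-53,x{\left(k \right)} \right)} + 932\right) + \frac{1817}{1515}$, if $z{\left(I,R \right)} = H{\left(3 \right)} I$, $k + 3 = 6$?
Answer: $\frac{1172912}{1515} \approx 774.2$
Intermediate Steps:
$k = 3$ ($k = -3 + 6 = 3$)
$z{\left(I,R \right)} = 3 I$
$\left(z{\left(-53,x{\left(k \right)} \right)} + 932\right) + \frac{1817}{1515} = \left(3 \left(-53\right) + 932\right) + \frac{1817}{1515} = \left(-159 + 932\right) + 1817 \cdot \frac{1}{1515} = 773 + \frac{1817}{1515} = \frac{1172912}{1515}$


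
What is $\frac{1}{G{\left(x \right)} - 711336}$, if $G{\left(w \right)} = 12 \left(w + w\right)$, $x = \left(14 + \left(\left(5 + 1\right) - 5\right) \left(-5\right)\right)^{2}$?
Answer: $- \frac{1}{709392} \approx -1.4097 \cdot 10^{-6}$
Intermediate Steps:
$x = 81$ ($x = \left(14 + \left(6 - 5\right) \left(-5\right)\right)^{2} = \left(14 + 1 \left(-5\right)\right)^{2} = \left(14 - 5\right)^{2} = 9^{2} = 81$)
$G{\left(w \right)} = 24 w$ ($G{\left(w \right)} = 12 \cdot 2 w = 24 w$)
$\frac{1}{G{\left(x \right)} - 711336} = \frac{1}{24 \cdot 81 - 711336} = \frac{1}{1944 - 711336} = \frac{1}{-709392} = - \frac{1}{709392}$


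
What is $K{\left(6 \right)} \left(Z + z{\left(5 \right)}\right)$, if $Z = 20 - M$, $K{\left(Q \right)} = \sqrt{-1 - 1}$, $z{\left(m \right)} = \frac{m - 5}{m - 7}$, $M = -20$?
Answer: $40 i \sqrt{2} \approx 56.569 i$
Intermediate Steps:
$z{\left(m \right)} = \frac{-5 + m}{-7 + m}$
$K{\left(Q \right)} = i \sqrt{2}$ ($K{\left(Q \right)} = \sqrt{-2} = i \sqrt{2}$)
$Z = 40$ ($Z = 20 - -20 = 20 + 20 = 40$)
$K{\left(6 \right)} \left(Z + z{\left(5 \right)}\right) = i \sqrt{2} \left(40 + \frac{-5 + 5}{-7 + 5}\right) = i \sqrt{2} \left(40 + \frac{1}{-2} \cdot 0\right) = i \sqrt{2} \left(40 - 0\right) = i \sqrt{2} \left(40 + 0\right) = i \sqrt{2} \cdot 40 = 40 i \sqrt{2}$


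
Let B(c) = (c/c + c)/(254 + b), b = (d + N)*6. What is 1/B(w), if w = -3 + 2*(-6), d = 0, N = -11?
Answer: -94/7 ≈ -13.429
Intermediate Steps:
b = -66 (b = (0 - 11)*6 = -11*6 = -66)
w = -15 (w = -3 - 12 = -15)
B(c) = 1/188 + c/188 (B(c) = (c/c + c)/(254 - 66) = (1 + c)/188 = (1 + c)*(1/188) = 1/188 + c/188)
1/B(w) = 1/(1/188 + (1/188)*(-15)) = 1/(1/188 - 15/188) = 1/(-7/94) = -94/7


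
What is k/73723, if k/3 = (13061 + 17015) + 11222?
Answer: 123894/73723 ≈ 1.6805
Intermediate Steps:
k = 123894 (k = 3*((13061 + 17015) + 11222) = 3*(30076 + 11222) = 3*41298 = 123894)
k/73723 = 123894/73723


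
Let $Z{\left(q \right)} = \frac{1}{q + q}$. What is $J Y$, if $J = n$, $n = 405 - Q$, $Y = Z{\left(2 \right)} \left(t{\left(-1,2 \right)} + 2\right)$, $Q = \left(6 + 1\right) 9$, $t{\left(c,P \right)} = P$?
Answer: $342$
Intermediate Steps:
$Z{\left(q \right)} = \frac{1}{2 q}$
$Q = 63$ ($Q = 7 \cdot 9 = 63$)
$Y = 1$ ($Y = \frac{1}{2 \cdot 2} \left(2 + 2\right) = \frac{1}{2} \cdot \frac{1}{2} \cdot 4 = \frac{1}{4} \cdot 4 = 1$)
$n = 342$ ($n = 405 - 63 = 342$)
$J = 342$
$J Y = 342 \cdot 1 = 342$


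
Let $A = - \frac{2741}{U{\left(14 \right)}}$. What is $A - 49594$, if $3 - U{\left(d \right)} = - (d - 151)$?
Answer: $- \frac{6642855}{134} \approx -49574.0$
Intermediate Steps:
$U{\left(d \right)} = -148 + d$ ($U{\left(d \right)} = 3 - - (d - 151) = 3 - - (-151 + d) = 3 - \left(151 - d\right) = 3 + \left(-151 + d\right) = -148 + d$)
$A = \frac{2741}{134}$ ($A = - \frac{2741}{-148 + 14} = - \frac{2741}{-134} = \left(-2741\right) \left(- \frac{1}{134}\right) = \frac{2741}{134} \approx 20.455$)
$A - 49594 = \frac{2741}{134} - 49594 = - \frac{6642855}{134}$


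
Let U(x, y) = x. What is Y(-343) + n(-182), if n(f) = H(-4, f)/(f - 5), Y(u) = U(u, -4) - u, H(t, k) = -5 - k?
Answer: -177/187 ≈ -0.94652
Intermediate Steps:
Y(u) = 0 (Y(u) = u - u = 0)
n(f) = (-5 - f)/(-5 + f) (n(f) = (-5 - f)/(f - 5) = (-5 - f)/(-5 + f))
Y(-343) + n(-182) = 0 + (-5 - 1*(-182))/(-5 - 182) = 0 + (-5 + 182)/(-187) = 0 - 1/187*177 = 0 - 177/187 = -177/187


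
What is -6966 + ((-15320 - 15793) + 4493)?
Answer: -33586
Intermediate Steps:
-6966 + ((-15320 - 15793) + 4493) = -6966 + (-31113 + 4493) = -6966 - 26620 = -33586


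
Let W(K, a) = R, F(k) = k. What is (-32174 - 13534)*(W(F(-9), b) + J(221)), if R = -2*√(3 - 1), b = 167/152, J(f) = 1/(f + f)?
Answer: -1758/17 + 91416*√2 ≈ 1.2918e+5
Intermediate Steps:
J(f) = 1/(2*f)
b = 167/152 (b = 167*(1/152) = 167/152 ≈ 1.0987)
R = -2*√2 ≈ -2.8284
W(K, a) = -2*√2
(-32174 - 13534)*(W(F(-9), b) + J(221)) = (-32174 - 13534)*(-2*√2 + (½)/221) = -45708*(-2*√2 + (½)*(1/221)) = -45708*(-2*√2 + 1/442) = -45708*(1/442 - 2*√2) = -1758/17 + 91416*√2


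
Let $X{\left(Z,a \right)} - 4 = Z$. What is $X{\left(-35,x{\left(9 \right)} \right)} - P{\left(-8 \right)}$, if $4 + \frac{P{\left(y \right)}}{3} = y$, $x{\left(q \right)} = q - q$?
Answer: $5$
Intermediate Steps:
$x{\left(q \right)} = 0$
$X{\left(Z,a \right)} = 4 + Z$
$P{\left(y \right)} = -12 + 3 y$
$X{\left(-35,x{\left(9 \right)} \right)} - P{\left(-8 \right)} = \left(4 - 35\right) - \left(-12 + 3 \left(-8\right)\right) = -31 - \left(-12 - 24\right) = -31 - -36 = -31 + 36 = 5$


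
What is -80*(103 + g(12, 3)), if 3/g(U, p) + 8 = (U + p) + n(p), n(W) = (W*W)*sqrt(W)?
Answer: -798440/97 - 1080*sqrt(3)/97 ≈ -8250.6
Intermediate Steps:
n(W) = W**(5/2) (n(W) = W**2*sqrt(W) = W**(5/2))
g(U, p) = 3/(-8 + U + p + p**(5/2)) (g(U, p) = 3/(-8 + ((U + p) + p**(5/2))) = 3/(-8 + (U + p + p**(5/2))) = 3/(-8 + U + p + p**(5/2)))
-80*(103 + g(12, 3)) = -80*(103 + 3/(-8 + 12 + 3 + 3**(5/2))) = -80*(103 + 3/(-8 + 12 + 3 + 9*sqrt(3))) = -80*(103 + 3/(7 + 9*sqrt(3))) = -8240 - 240/(7 + 9*sqrt(3))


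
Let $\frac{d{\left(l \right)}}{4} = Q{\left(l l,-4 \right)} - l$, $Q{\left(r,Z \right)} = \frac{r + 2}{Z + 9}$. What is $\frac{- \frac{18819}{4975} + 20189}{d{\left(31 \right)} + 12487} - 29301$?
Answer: $- \frac{1914387801709}{65338665} \approx -29299.0$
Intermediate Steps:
$Q{\left(r,Z \right)} = \frac{2 + r}{9 + Z}$
$d{\left(l \right)} = \frac{8}{5} - 4 l + \frac{4 l^{2}}{5}$ ($d{\left(l \right)} = 4 \left(\frac{2 + l l}{9 - 4} - l\right) = 4 \left(\frac{2 + l^{2}}{5} - l\right) = 4 \left(\left(\frac{2}{5} + \frac{l^{2}}{5}\right) - l\right) = 4 \left(\frac{2}{5} - l + \frac{l^{2}}{5}\right) = \frac{8}{5} - 4 l + \frac{4 l^{2}}{5}$)
$\frac{- \frac{18819}{4975} + 20189}{d{\left(31 \right)} + 12487} - 29301 = \frac{- \frac{18819}{4975} + 20189}{\left(\frac{8}{5} - 124 + \frac{4 \cdot 31^{2}}{5}\right) + 12487} - 29301 = \frac{\left(-18819\right) \frac{1}{4975} + 20189}{\left(\frac{8}{5} - 124 + \frac{4}{5} \cdot 961\right) + 12487} - 29301 = \frac{- \frac{18819}{4975} + 20189}{\left(\frac{8}{5} - 124 + \frac{3844}{5}\right) + 12487} - 29301 = \frac{100421456}{4975 \left(\frac{3232}{5} + 12487\right)} - 29301 = \frac{100421456}{4975 \cdot \frac{65667}{5}} - 29301 = \frac{100421456}{4975} \cdot \frac{5}{65667} - 29301 = \frac{100421456}{65338665} - 29301 = - \frac{1914387801709}{65338665}$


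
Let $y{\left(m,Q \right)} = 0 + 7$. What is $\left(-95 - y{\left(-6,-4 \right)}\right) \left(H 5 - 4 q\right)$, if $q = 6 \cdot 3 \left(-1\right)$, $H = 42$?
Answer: $-28764$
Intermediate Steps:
$q = -18$ ($q = 18 \left(-1\right) = -18$)
$y{\left(m,Q \right)} = 7$
$\left(-95 - y{\left(-6,-4 \right)}\right) \left(H 5 - 4 q\right) = \left(-95 - 7\right) \left(42 \cdot 5 - -72\right) = \left(-95 - 7\right) \left(210 + 72\right) = \left(-102\right) 282 = -28764$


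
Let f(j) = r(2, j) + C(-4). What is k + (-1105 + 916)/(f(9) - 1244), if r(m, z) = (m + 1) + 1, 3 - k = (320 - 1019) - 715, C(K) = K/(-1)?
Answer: 583867/412 ≈ 1417.2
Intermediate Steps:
C(K) = -K (C(K) = K*(-1) = -K)
k = 1417 (k = 3 - ((320 - 1019) - 715) = 3 - (-699 - 715) = 3 - 1*(-1414) = 3 + 1414 = 1417)
r(m, z) = 2 + m (r(m, z) = (1 + m) + 1 = 2 + m)
f(j) = 8 (f(j) = (2 + 2) - 1*(-4) = 4 + 4 = 8)
k + (-1105 + 916)/(f(9) - 1244) = 1417 + (-1105 + 916)/(8 - 1244) = 1417 - 189/(-1236) = 1417 - 189*(-1/1236) = 1417 + 63/412 = 583867/412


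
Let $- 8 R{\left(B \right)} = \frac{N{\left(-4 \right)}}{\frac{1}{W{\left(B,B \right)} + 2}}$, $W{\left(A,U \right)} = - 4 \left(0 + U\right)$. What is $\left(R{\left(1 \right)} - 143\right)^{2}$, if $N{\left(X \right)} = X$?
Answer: $20736$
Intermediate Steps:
$W{\left(A,U \right)} = - 4 U$
$R{\left(B \right)} = 1 - 2 B$ ($R{\left(B \right)} = - \frac{\left(-4\right) \frac{1}{\frac{1}{- 4 B + 2}}}{8} = - \frac{\left(-4\right) \frac{1}{\frac{1}{2 - 4 B}}}{8} = - \frac{\left(-4\right) \left(2 - 4 B\right)}{8} = - \frac{-8 + 16 B}{8} = 1 - 2 B$)
$\left(R{\left(1 \right)} - 143\right)^{2} = \left(\left(1 - 2\right) - 143\right)^{2} = \left(-1 - 143\right)^{2} = \left(-144\right)^{2} = 20736$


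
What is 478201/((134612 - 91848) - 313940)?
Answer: -478201/271176 ≈ -1.7634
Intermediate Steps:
478201/((134612 - 91848) - 313940) = 478201/(42764 - 313940) = 478201/(-271176) = 478201*(-1/271176) = -478201/271176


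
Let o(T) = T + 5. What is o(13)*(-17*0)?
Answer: 0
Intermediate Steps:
o(T) = 5 + T
o(13)*(-17*0) = (5 + 13)*(-17*0) = 18*0 = 0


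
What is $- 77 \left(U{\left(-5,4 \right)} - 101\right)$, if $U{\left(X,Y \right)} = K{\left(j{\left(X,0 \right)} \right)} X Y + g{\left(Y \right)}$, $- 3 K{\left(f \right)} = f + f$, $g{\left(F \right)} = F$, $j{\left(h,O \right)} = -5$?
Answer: $\frac{37807}{3} \approx 12602.0$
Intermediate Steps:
$K{\left(f \right)} = - \frac{2 f}{3}$ ($K{\left(f \right)} = - \frac{f + f}{3} = - \frac{2 f}{3}$)
$U{\left(X,Y \right)} = Y + \frac{10 X Y}{3}$ ($U{\left(X,Y \right)} = \left(- \frac{2}{3}\right) \left(-5\right) X Y + Y = \frac{10 X}{3} Y + Y = \frac{10 X Y}{3} + Y = Y + \frac{10 X Y}{3}$)
$- 77 \left(U{\left(-5,4 \right)} - 101\right) = - 77 \left(\frac{1}{3} \cdot 4 \left(3 + 10 \left(-5\right)\right) - 101\right) = - 77 \left(\frac{1}{3} \cdot 4 \left(3 - 50\right) - 101\right) = - 77 \left(\frac{1}{3} \cdot 4 \left(-47\right) - 101\right) = - 77 \left(- \frac{188}{3} - 101\right) = \left(-77\right) \left(- \frac{491}{3}\right) = \frac{37807}{3}$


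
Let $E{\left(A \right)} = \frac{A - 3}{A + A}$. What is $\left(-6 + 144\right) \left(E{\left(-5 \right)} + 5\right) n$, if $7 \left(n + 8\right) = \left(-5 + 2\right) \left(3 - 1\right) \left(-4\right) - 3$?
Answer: $-4002$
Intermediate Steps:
$E{\left(A \right)} = \frac{-3 + A}{2 A}$
$n = -5$ ($n = -8 + \frac{\left(-5 + 2\right) \left(3 - 1\right) \left(-4\right) - 3}{7} = -8 + \frac{\left(-3\right) 2 \left(-4\right) - 3}{7} = -8 + \frac{\left(-6\right) \left(-4\right) - 3}{7} = -8 + \frac{24 - 3}{7} = -8 + \frac{1}{7} \cdot 21 = -8 + 3 = -5$)
$\left(-6 + 144\right) \left(E{\left(-5 \right)} + 5\right) n = \left(-6 + 144\right) \left(\frac{-3 - 5}{2 \left(-5\right)} + 5\right) \left(-5\right) = 138 \left(\frac{1}{2} \left(- \frac{1}{5}\right) \left(-8\right) + 5\right) \left(-5\right) = 138 \left(\frac{4}{5} + 5\right) \left(-5\right) = 138 \cdot \frac{29}{5} \left(-5\right) = 138 \left(-29\right) = -4002$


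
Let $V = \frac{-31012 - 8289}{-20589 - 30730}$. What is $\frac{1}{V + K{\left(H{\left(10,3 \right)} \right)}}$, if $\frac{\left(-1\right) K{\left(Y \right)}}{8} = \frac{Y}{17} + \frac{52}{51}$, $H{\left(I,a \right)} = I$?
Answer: $- \frac{2617269}{31660913} \approx -0.082666$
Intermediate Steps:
$V = \frac{39301}{51319}$ ($V = - \frac{39301}{-51319} = \left(-39301\right) \left(- \frac{1}{51319}\right) = \frac{39301}{51319} \approx 0.76582$)
$K{\left(Y \right)} = - \frac{416}{51} - \frac{8 Y}{17}$ ($K{\left(Y \right)} = - 8 \left(\frac{Y}{17} + \frac{52}{51}\right) = - 8 \left(\frac{52}{51} + \frac{Y}{17}\right) = - \frac{416}{51} - \frac{8 Y}{17}$)
$\frac{1}{V + K{\left(H{\left(10,3 \right)} \right)}} = \frac{1}{\frac{39301}{51319} - \frac{656}{51}} = \frac{1}{- \frac{31660913}{2617269}} = - \frac{2617269}{31660913}$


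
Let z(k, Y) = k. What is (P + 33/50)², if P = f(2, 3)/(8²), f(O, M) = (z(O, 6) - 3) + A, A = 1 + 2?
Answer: 305809/640000 ≈ 0.47783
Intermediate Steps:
A = 3
f(O, M) = O (f(O, M) = (O - 3) + 3 = (-3 + O) + 3 = O)
P = 1/32 (P = 2/(8²) = 2/64 = 2*(1/64) = 1/32 ≈ 0.031250)
(P + 33/50)² = (1/32 + 33/50)² = (553/800)² = 305809/640000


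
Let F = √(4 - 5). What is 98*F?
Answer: 98*I ≈ 98.0*I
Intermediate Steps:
F = I (F = √(-1) = I ≈ 1.0*I)
98*F = 98*I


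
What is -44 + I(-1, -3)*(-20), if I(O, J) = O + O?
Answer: -4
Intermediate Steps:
I(O, J) = 2*O
-44 + I(-1, -3)*(-20) = -44 + (2*(-1))*(-20) = -44 - 2*(-20) = -44 + 40 = -4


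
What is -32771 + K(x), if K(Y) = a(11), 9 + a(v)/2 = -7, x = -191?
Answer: -32803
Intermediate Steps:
a(v) = -32 (a(v) = -18 + 2*(-7) = -18 - 14 = -32)
K(Y) = -32
-32771 + K(x) = -32771 - 32 = -32803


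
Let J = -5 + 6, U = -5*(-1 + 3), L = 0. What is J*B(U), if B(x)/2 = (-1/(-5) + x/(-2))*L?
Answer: 0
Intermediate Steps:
U = -10 (U = -5*2 = -10)
B(x) = 0 (B(x) = 2*((-1/(-5) + x/(-2))*0) = 2*((-1*(-1/5) + x*(-1/2))*0) = 2*((1/5 - x/2)*0) = 2*0 = 0)
J = 1
J*B(U) = 1*0 = 0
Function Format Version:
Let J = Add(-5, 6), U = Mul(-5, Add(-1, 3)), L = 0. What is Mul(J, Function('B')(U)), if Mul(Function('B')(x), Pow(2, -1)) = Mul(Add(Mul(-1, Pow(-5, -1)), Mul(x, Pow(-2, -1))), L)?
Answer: 0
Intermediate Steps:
U = -10 (U = Mul(-5, 2) = -10)
Function('B')(x) = 0 (Function('B')(x) = Mul(2, Mul(Add(Mul(-1, Pow(-5, -1)), Mul(x, Pow(-2, -1))), 0)) = Mul(2, Mul(Add(Mul(-1, Rational(-1, 5)), Mul(x, Rational(-1, 2))), 0)) = Mul(2, Mul(Add(Rational(1, 5), Mul(Rational(-1, 2), x)), 0)) = Mul(2, 0) = 0)
J = 1
Mul(J, Function('B')(U)) = Mul(1, 0) = 0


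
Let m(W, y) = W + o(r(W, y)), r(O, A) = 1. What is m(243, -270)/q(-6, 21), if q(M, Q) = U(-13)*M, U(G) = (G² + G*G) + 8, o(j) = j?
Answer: -61/519 ≈ -0.11753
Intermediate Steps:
U(G) = 8 + 2*G² (U(G) = (G² + G²) + 8 = 2*G² + 8 = 8 + 2*G²)
m(W, y) = 1 + W (m(W, y) = W + 1 = 1 + W)
q(M, Q) = 346*M (q(M, Q) = (8 + 2*(-13)²)*M = (8 + 2*169)*M = (8 + 338)*M = 346*M)
m(243, -270)/q(-6, 21) = (1 + 243)/((346*(-6))) = 244/(-2076) = 244*(-1/2076) = -61/519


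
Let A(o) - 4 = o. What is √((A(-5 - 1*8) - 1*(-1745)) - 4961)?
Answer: 5*I*√129 ≈ 56.789*I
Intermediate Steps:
A(o) = 4 + o
√((A(-5 - 1*8) - 1*(-1745)) - 4961) = √(((4 + (-5 - 1*8)) - 1*(-1745)) - 4961) = √(((4 + (-5 - 8)) + 1745) - 4961) = √(((4 - 13) + 1745) - 4961) = √((-9 + 1745) - 4961) = √(1736 - 4961) = √(-3225) = 5*I*√129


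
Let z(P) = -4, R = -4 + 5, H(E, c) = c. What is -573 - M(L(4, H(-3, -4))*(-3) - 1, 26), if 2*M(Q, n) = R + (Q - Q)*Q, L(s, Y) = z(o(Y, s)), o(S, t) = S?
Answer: -1147/2 ≈ -573.50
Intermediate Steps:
R = 1
L(s, Y) = -4
M(Q, n) = ½ (M(Q, n) = (1 + (Q - Q)*Q)/2 = (1 + 0*Q)/2 = (1 + 0)/2 = (½)*1 = ½)
-573 - M(L(4, H(-3, -4))*(-3) - 1, 26) = -573 - 1*½ = -573 - ½ = -1147/2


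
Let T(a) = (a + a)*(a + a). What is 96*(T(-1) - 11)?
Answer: -672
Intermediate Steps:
T(a) = 4*a**2 (T(a) = (2*a)*(2*a) = 4*a**2)
96*(T(-1) - 11) = 96*(4*(-1)**2 - 11) = 96*(4*1 - 11) = 96*(4 - 11) = 96*(-7) = -672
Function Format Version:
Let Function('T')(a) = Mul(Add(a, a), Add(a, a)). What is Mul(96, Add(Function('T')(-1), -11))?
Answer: -672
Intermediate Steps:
Function('T')(a) = Mul(4, Pow(a, 2)) (Function('T')(a) = Mul(Mul(2, a), Mul(2, a)) = Mul(4, Pow(a, 2)))
Mul(96, Add(Function('T')(-1), -11)) = Mul(96, Add(Mul(4, Pow(-1, 2)), -11)) = Mul(96, Add(Mul(4, 1), -11)) = Mul(96, Add(4, -11)) = Mul(96, -7) = -672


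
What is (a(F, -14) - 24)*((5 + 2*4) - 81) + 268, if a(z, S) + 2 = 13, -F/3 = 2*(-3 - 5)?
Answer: 1152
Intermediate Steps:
F = 48 (F = -6*(-3 - 5) = -6*(-8) = -3*(-16) = 48)
a(z, S) = 11 (a(z, S) = -2 + 13 = 11)
(a(F, -14) - 24)*((5 + 2*4) - 81) + 268 = (11 - 24)*((5 + 2*4) - 81) + 268 = -13*((5 + 8) - 81) + 268 = -13*(13 - 81) + 268 = -13*(-68) + 268 = 884 + 268 = 1152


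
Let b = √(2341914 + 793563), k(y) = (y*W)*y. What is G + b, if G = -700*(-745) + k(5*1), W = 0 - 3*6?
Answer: 521050 + √3135477 ≈ 5.2282e+5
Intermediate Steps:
W = -18 (W = 0 - 18 = -18)
k(y) = -18*y² (k(y) = (y*(-18))*y = (-18*y)*y = -18*y²)
G = 521050 (G = -700*(-745) - 18*(5*1)² = 521500 - 18*5² = 521500 - 18*25 = 521500 - 450 = 521050)
b = √3135477 ≈ 1770.7
G + b = 521050 + √3135477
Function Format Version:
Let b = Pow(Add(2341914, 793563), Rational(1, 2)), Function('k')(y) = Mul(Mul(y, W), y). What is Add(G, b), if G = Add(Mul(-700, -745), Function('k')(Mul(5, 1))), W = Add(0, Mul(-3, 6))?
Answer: Add(521050, Pow(3135477, Rational(1, 2))) ≈ 5.2282e+5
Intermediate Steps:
W = -18 (W = Add(0, -18) = -18)
Function('k')(y) = Mul(-18, Pow(y, 2)) (Function('k')(y) = Mul(Mul(y, -18), y) = Mul(Mul(-18, y), y) = Mul(-18, Pow(y, 2)))
G = 521050 (G = Add(Mul(-700, -745), Mul(-18, Pow(Mul(5, 1), 2))) = Add(521500, Mul(-18, Pow(5, 2))) = Add(521500, Mul(-18, 25)) = Add(521500, -450) = 521050)
b = Pow(3135477, Rational(1, 2)) ≈ 1770.7
Add(G, b) = Add(521050, Pow(3135477, Rational(1, 2)))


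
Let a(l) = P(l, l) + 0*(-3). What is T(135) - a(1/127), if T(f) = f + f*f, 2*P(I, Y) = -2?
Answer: 18361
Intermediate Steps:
P(I, Y) = -1 (P(I, Y) = (1/2)*(-2) = -1)
a(l) = -1 (a(l) = -1 + 0*(-3) = -1 + 0 = -1)
T(f) = f + f**2
T(135) - a(1/127) = 135*(1 + 135) - 1*(-1) = 135*136 + 1 = 18360 + 1 = 18361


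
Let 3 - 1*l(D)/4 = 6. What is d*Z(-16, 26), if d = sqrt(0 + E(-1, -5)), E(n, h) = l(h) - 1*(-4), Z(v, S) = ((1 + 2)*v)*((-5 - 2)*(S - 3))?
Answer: 15456*I*sqrt(2) ≈ 21858.0*I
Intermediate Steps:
l(D) = -12 (l(D) = 12 - 4*6 = 12 - 24 = -12)
Z(v, S) = 3*v*(21 - 7*S) (Z(v, S) = (3*v)*(-7*(-3 + S)) = (3*v)*(21 - 7*S) = 3*v*(21 - 7*S))
E(n, h) = -8 (E(n, h) = -12 - 1*(-4) = -12 + 4 = -8)
d = 2*I*sqrt(2) (d = sqrt(0 - 8) = sqrt(-8) = 2*I*sqrt(2) ≈ 2.8284*I)
d*Z(-16, 26) = (2*I*sqrt(2))*(21*(-16)*(3 - 1*26)) = (2*I*sqrt(2))*(21*(-16)*(3 - 26)) = (2*I*sqrt(2))*(21*(-16)*(-23)) = (2*I*sqrt(2))*7728 = 15456*I*sqrt(2)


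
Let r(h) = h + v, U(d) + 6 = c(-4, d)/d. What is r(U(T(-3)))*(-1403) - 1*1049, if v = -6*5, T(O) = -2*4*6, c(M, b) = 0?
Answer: 49459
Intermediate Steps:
T(O) = -48 (T(O) = -8*6 = -48)
v = -30
U(d) = -6 (U(d) = -6 + 0/d = -6 + 0 = -6)
r(h) = -30 + h (r(h) = h - 30 = -30 + h)
r(U(T(-3)))*(-1403) - 1*1049 = (-30 - 6)*(-1403) - 1*1049 = -36*(-1403) - 1049 = 50508 - 1049 = 49459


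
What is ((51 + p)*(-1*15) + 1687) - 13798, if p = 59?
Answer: -13761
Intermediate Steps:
((51 + p)*(-1*15) + 1687) - 13798 = ((51 + 59)*(-1*15) + 1687) - 13798 = (110*(-15) + 1687) - 13798 = (-1650 + 1687) - 13798 = 37 - 13798 = -13761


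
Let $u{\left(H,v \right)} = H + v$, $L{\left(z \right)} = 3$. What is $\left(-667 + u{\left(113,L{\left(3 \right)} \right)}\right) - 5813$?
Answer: $-6364$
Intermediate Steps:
$\left(-667 + u{\left(113,L{\left(3 \right)} \right)}\right) - 5813 = \left(-667 + \left(113 + 3\right)\right) - 5813 = \left(-667 + 116\right) - 5813 = -551 - 5813 = -6364$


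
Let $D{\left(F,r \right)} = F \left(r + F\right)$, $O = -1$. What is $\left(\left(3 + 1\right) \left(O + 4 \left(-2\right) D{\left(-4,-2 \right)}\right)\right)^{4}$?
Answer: $355196928256$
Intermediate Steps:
$D{\left(F,r \right)} = F \left(F + r\right)$
$\left(\left(3 + 1\right) \left(O + 4 \left(-2\right) D{\left(-4,-2 \right)}\right)\right)^{4} = \left(\left(3 + 1\right) \left(-1 + 4 \left(-2\right) \left(- 4 \left(-4 - 2\right)\right)\right)\right)^{4} = \left(4 \left(-1 - 8 \left(\left(-4\right) \left(-6\right)\right)\right)\right)^{4} = \left(4 \left(-1 - 192\right)\right)^{4} = \left(4 \left(-193\right)\right)^{4} = \left(-772\right)^{4} = 355196928256$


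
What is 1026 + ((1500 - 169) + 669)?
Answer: 3026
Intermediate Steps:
1026 + ((1500 - 169) + 669) = 1026 + (1331 + 669) = 1026 + 2000 = 3026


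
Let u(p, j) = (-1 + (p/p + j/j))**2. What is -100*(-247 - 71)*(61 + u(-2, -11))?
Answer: 1971600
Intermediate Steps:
u(p, j) = 1 (u(p, j) = (-1 + (1 + 1))**2 = (-1 + 2)**2 = 1**2 = 1)
-100*(-247 - 71)*(61 + u(-2, -11)) = -100*(-247 - 71)*(61 + 1) = -(-31800)*62 = -100*(-19716) = 1971600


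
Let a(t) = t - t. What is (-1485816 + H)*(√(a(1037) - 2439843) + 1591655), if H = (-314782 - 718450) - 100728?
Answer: -4169779569280 - 2619776*I*√2439843 ≈ -4.1698e+12 - 4.0921e+9*I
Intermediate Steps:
a(t) = 0
H = -1133960 (H = -1033232 - 100728 = -1133960)
(-1485816 + H)*(√(a(1037) - 2439843) + 1591655) = (-1485816 - 1133960)*(√(0 - 2439843) + 1591655) = -2619776*(√(-2439843) + 1591655) = -2619776*(I*√2439843 + 1591655) = -2619776*(1591655 + I*√2439843) = -4169779569280 - 2619776*I*√2439843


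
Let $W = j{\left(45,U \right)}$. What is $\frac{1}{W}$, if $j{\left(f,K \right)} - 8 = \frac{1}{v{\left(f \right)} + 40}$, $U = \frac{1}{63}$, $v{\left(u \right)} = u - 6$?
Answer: $\frac{79}{633} \approx 0.1248$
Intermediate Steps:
$v{\left(u \right)} = -6 + u$ ($v{\left(u \right)} = u - 6 = -6 + u$)
$U = \frac{1}{63} \approx 0.015873$
$j{\left(f,K \right)} = 8 + \frac{1}{34 + f}$ ($j{\left(f,K \right)} = 8 + \frac{1}{\left(-6 + f\right) + 40} = 8 + \frac{1}{34 + f}$)
$W = \frac{633}{79}$ ($W = \frac{273 + 8 \cdot 45}{34 + 45} = \frac{273 + 360}{79} = \frac{1}{79} \cdot 633 = \frac{633}{79} \approx 8.0127$)
$\frac{1}{W} = \frac{1}{\frac{633}{79}} = \frac{79}{633}$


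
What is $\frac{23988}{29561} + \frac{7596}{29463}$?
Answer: $\frac{6335400}{5924869} \approx 1.0693$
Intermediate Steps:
$\frac{23988}{29561} + \frac{7596}{29463} = 23988 \cdot \frac{1}{29561} + 7596 \cdot \frac{1}{29463} = \frac{23988}{29561} + \frac{2532}{9821} = \frac{6335400}{5924869}$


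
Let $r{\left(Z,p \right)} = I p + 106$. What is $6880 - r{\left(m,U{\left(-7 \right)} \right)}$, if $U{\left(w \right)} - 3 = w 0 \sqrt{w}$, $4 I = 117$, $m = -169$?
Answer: $\frac{26745}{4} \approx 6686.3$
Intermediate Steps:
$I = \frac{117}{4}$ ($I = \frac{1}{4} \cdot 117 = \frac{117}{4} \approx 29.25$)
$U{\left(w \right)} = 3$ ($U{\left(w \right)} = 3 + w 0 \sqrt{w} = 3 + 0 \sqrt{w} = 3 + 0 = 3$)
$r{\left(Z,p \right)} = 106 + \frac{117 p}{4}$ ($r{\left(Z,p \right)} = \frac{117 p}{4} + 106 = 106 + \frac{117 p}{4}$)
$6880 - r{\left(m,U{\left(-7 \right)} \right)} = 6880 - \left(106 + \frac{117}{4} \cdot 3\right) = 6880 - \left(106 + \frac{351}{4}\right) = 6880 - \frac{775}{4} = \frac{26745}{4}$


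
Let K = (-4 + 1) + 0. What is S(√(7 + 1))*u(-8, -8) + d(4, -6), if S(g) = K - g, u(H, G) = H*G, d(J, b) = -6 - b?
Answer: -192 - 128*√2 ≈ -373.02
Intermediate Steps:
K = -3 (K = -3 + 0 = -3)
u(H, G) = G*H
S(g) = -3 - g
S(√(7 + 1))*u(-8, -8) + d(4, -6) = (-3 - √(7 + 1))*(-8*(-8)) + (-6 - 1*(-6)) = (-3 - √8)*64 + (-6 + 6) = (-3 - 2*√2)*64 + 0 = (-192 - 128*√2) + 0 = -192 - 128*√2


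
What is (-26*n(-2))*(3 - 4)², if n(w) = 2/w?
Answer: 26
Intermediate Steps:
(-26*n(-2))*(3 - 4)² = (-52/(-2))*(3 - 4)² = -52*(-1)/2*(-1)² = -26*(-1)*1 = 26*1 = 26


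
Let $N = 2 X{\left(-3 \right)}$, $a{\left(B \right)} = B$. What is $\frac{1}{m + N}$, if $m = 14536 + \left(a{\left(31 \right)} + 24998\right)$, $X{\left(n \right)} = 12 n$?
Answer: $\frac{1}{39493} \approx 2.5321 \cdot 10^{-5}$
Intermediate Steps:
$N = -72$ ($N = 2 \cdot 12 \left(-3\right) = 2 \left(-36\right) = -72$)
$m = 39565$ ($m = 14536 + \left(31 + 24998\right) = 14536 + 25029 = 39565$)
$\frac{1}{m + N} = \frac{1}{39565 - 72} = \frac{1}{39493}$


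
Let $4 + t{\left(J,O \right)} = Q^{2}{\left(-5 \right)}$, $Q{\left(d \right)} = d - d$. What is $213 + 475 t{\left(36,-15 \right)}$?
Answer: $-1687$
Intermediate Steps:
$Q{\left(d \right)} = 0$
$t{\left(J,O \right)} = -4$ ($t{\left(J,O \right)} = -4 + 0^{2} = -4 + 0 = -4$)
$213 + 475 t{\left(36,-15 \right)} = 213 + 475 \left(-4\right) = 213 - 1900 = -1687$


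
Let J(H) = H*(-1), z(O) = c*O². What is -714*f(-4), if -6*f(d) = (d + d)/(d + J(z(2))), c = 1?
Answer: 119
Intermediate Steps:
z(O) = O² (z(O) = 1*O² = O²)
J(H) = -H
f(d) = -d/(3*(-4 + d)) (f(d) = -(d + d)/(6*(d - 1*2²)) = -2*d/(6*(d - 1*4)) = -2*d/(6*(d - 4)) = -2*d/(6*(-4 + d)) = -d/(3*(-4 + d)))
-714*f(-4) = -(-714)*(-4)/(-12 + 3*(-4)) = -(-714)*(-4)/(-12 - 12) = -(-714)*(-4)/(-24) = -(-714)*(-4)*(-1)/24 = -714*(-⅙) = 119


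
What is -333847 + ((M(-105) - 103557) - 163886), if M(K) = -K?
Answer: -601185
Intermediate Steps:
-333847 + ((M(-105) - 103557) - 163886) = -333847 + ((-1*(-105) - 103557) - 163886) = -333847 + ((105 - 103557) - 163886) = -333847 + (-103452 - 163886) = -333847 - 267338 = -601185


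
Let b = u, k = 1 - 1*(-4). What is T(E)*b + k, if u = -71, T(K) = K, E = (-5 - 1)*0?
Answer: 5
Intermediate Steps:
E = 0 (E = -6*0 = 0)
k = 5 (k = 1 + 4 = 5)
b = -71
T(E)*b + k = 0*(-71) + 5 = 0 + 5 = 5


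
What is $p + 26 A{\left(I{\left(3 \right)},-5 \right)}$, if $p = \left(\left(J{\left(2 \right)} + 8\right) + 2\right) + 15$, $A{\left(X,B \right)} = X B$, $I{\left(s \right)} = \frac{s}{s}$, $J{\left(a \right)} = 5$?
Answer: $-100$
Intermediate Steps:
$I{\left(s \right)} = 1$
$A{\left(X,B \right)} = B X$
$p = 30$ ($p = \left(\left(5 + 8\right) + 2\right) + 15 = \left(13 + 2\right) + 15 = 15 + 15 = 30$)
$p + 26 A{\left(I{\left(3 \right)},-5 \right)} = 30 + 26 \left(\left(-5\right) 1\right) = 30 + 26 \left(-5\right) = 30 - 130 = -100$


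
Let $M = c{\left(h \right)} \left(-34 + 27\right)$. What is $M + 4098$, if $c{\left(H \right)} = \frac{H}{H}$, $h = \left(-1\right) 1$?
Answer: $4091$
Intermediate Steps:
$h = -1$
$c{\left(H \right)} = 1$
$M = -7$ ($M = 1 \left(-34 + 27\right) = 1 \left(-7\right) = -7$)
$M + 4098 = -7 + 4098 = 4091$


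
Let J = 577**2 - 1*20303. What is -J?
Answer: -312626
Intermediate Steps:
J = 312626 (J = 332929 - 20303 = 312626)
-J = -1*312626 = -312626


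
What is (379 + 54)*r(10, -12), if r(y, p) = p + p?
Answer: -10392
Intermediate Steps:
r(y, p) = 2*p
(379 + 54)*r(10, -12) = (379 + 54)*(2*(-12)) = 433*(-24) = -10392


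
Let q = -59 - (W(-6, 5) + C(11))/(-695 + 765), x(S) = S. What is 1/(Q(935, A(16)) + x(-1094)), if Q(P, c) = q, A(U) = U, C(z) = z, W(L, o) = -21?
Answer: -7/8070 ≈ -0.00086741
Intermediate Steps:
q = -412/7 (q = -59 - (-21 + 11)/(-695 + 765) = -59 - (-10)/70 = -59 - 1*(-⅐) = -59 + ⅐ = -412/7 ≈ -58.857)
Q(P, c) = -412/7
1/(Q(935, A(16)) + x(-1094)) = 1/(-412/7 - 1094) = 1/(-8070/7) = -7/8070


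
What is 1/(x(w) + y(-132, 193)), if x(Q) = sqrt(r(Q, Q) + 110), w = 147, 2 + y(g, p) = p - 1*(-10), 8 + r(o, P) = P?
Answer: 67/13384 - sqrt(249)/40152 ≈ 0.0046130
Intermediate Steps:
r(o, P) = -8 + P
y(g, p) = 8 + p (y(g, p) = -2 + (p - 1*(-10)) = -2 + (p + 10) = -2 + (10 + p) = 8 + p)
x(Q) = sqrt(102 + Q) (x(Q) = sqrt((-8 + Q) + 110) = sqrt(102 + Q))
1/(x(w) + y(-132, 193)) = 1/(sqrt(102 + 147) + (8 + 193)) = 1/(sqrt(249) + 201) = 1/(201 + sqrt(249))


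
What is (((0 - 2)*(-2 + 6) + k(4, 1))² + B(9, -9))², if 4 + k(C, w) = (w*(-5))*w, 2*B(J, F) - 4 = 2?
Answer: 85264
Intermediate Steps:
B(J, F) = 3 (B(J, F) = 2 + (½)*2 = 2 + 1 = 3)
k(C, w) = -4 - 5*w² (k(C, w) = -4 + (w*(-5))*w = -4 + (-5*w)*w = -4 - 5*w²)
(((0 - 2)*(-2 + 6) + k(4, 1))² + B(9, -9))² = (((0 - 2)*(-2 + 6) + (-4 - 5*1²))² + 3)² = ((-2*4 + (-4 - 5*1))² + 3)² = ((-8 + (-4 - 5))² + 3)² = ((-8 - 9)² + 3)² = ((-17)² + 3)² = (289 + 3)² = 292² = 85264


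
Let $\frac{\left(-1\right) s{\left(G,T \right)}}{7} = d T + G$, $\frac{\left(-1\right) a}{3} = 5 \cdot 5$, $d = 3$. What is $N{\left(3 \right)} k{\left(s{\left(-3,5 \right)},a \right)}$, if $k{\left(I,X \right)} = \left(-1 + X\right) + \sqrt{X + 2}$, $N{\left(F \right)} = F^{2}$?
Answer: $-684 + 9 i \sqrt{73} \approx -684.0 + 76.896 i$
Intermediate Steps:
$a = -75$ ($a = - 3 \cdot 5 \cdot 5 = \left(-3\right) 25 = -75$)
$s{\left(G,T \right)} = - 21 T - 7 G$ ($s{\left(G,T \right)} = - 7 \left(3 T + G\right) = - 7 \left(G + 3 T\right) = - 21 T - 7 G$)
$k{\left(I,X \right)} = -1 + X + \sqrt{2 + X}$ ($k{\left(I,X \right)} = \left(-1 + X\right) + \sqrt{2 + X} = -1 + X + \sqrt{2 + X}$)
$N{\left(3 \right)} k{\left(s{\left(-3,5 \right)},a \right)} = 3^{2} \left(-1 - 75 + \sqrt{2 - 75}\right) = 9 \left(-1 - 75 + \sqrt{-73}\right) = 9 \left(-1 - 75 + i \sqrt{73}\right) = 9 \left(-76 + i \sqrt{73}\right) = -684 + 9 i \sqrt{73}$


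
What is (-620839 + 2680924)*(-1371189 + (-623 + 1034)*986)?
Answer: -1989924685155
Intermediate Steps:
(-620839 + 2680924)*(-1371189 + (-623 + 1034)*986) = 2060085*(-1371189 + 411*986) = 2060085*(-1371189 + 405246) = 2060085*(-965943) = -1989924685155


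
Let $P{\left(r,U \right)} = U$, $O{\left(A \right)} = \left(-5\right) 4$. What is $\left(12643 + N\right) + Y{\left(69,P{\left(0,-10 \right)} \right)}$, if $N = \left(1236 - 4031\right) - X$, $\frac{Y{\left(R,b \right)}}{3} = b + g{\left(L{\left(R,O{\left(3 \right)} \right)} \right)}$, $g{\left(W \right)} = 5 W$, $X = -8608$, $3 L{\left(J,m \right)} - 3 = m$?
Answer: $18341$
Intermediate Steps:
$O{\left(A \right)} = -20$
$L{\left(J,m \right)} = 1 + \frac{m}{3}$
$Y{\left(R,b \right)} = -85 + 3 b$ ($Y{\left(R,b \right)} = 3 \left(b + 5 \left(1 + \frac{1}{3} \left(-20\right)\right)\right) = 3 \left(b + 5 \left(1 - \frac{20}{3}\right)\right) = 3 \left(b + 5 \left(- \frac{17}{3}\right)\right) = 3 \left(b - \frac{85}{3}\right) = 3 \left(- \frac{85}{3} + b\right) = -85 + 3 b$)
$N = 5813$ ($N = \left(1236 - 4031\right) - -8608 = -2795 + 8608 = 5813$)
$\left(12643 + N\right) + Y{\left(69,P{\left(0,-10 \right)} \right)} = \left(12643 + 5813\right) + \left(-85 + 3 \left(-10\right)\right) = 18456 - 115 = 18341$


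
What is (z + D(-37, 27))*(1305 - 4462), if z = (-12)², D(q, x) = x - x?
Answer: -454608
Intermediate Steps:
D(q, x) = 0
z = 144
(z + D(-37, 27))*(1305 - 4462) = (144 + 0)*(1305 - 4462) = 144*(-3157) = -454608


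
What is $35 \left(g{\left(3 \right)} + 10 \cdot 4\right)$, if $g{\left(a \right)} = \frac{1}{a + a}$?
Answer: $\frac{8435}{6} \approx 1405.8$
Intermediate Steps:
$g{\left(a \right)} = \frac{1}{2 a}$
$35 \left(g{\left(3 \right)} + 10 \cdot 4\right) = 35 \left(\frac{1}{2 \cdot 3} + 10 \cdot 4\right) = 35 \left(\frac{1}{2} \cdot \frac{1}{3} + 40\right) = 35 \left(\frac{1}{6} + 40\right) = 35 \cdot \frac{241}{6} = \frac{8435}{6}$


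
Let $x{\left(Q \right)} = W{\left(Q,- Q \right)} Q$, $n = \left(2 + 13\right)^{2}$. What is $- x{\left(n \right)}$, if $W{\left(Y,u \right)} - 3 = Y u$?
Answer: $11389950$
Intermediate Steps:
$W{\left(Y,u \right)} = 3 + Y u$
$n = 225$ ($n = 15^{2} = 225$)
$x{\left(Q \right)} = Q \left(3 - Q^{2}\right)$ ($x{\left(Q \right)} = \left(3 + Q \left(- Q\right)\right) Q = \left(3 - Q^{2}\right) Q = Q \left(3 - Q^{2}\right)$)
$- x{\left(n \right)} = - 225 \left(3 - 225^{2}\right) = - 225 \left(3 - 50625\right) = - 225 \left(-50622\right) = \left(-1\right) \left(-11389950\right) = 11389950$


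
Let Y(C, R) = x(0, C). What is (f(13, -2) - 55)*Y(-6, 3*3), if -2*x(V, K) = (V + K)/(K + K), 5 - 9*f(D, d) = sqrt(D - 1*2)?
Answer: 245/18 + sqrt(11)/36 ≈ 13.703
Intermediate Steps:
f(D, d) = 5/9 - sqrt(-2 + D)/9 (f(D, d) = 5/9 - sqrt(D - 1*2)/9 = 5/9 - sqrt(D - 2)/9 = 5/9 - sqrt(-2 + D)/9)
x(V, K) = -(K + V)/(4*K) (x(V, K) = -(V + K)/(2*(K + K)) = -(K + V)/(2*(2*K)) = -(K + V)*1/(2*K)/2 = -(K + V)/(4*K))
Y(C, R) = -1/4 (Y(C, R) = (-C - 1*0)/(4*C) = (-C + 0)/(4*C) = (-C)/(4*C) = -1/4)
(f(13, -2) - 55)*Y(-6, 3*3) = ((5/9 - sqrt(-2 + 13)/9) - 55)*(-1/4) = ((5/9 - sqrt(11)/9) - 55)*(-1/4) = (-490/9 - sqrt(11)/9)*(-1/4) = 245/18 + sqrt(11)/36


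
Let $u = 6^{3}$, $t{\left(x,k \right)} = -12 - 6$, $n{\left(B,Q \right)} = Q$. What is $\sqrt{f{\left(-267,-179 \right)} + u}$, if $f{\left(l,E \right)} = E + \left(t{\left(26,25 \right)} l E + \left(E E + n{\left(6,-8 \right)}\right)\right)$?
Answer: $2 i \sqrt{207051} \approx 910.06 i$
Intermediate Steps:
$t{\left(x,k \right)} = -18$ ($t{\left(x,k \right)} = -12 - 6 = -18$)
$u = 216$
$f{\left(l,E \right)} = -8 + E + E^{2} - 18 E l$ ($f{\left(l,E \right)} = E + \left(- 18 l E + \left(E E - 8\right)\right) = E - \left(8 - E^{2} + 18 E l\right) = -8 + E + E^{2} - 18 E l$)
$\sqrt{f{\left(-267,-179 \right)} + u} = \sqrt{\left(-8 - 179 + \left(-179\right)^{2} - \left(-3222\right) \left(-267\right)\right) + 216} = \sqrt{\left(-8 - 179 + 32041 - 860274\right) + 216} = \sqrt{-828420 + 216} = \sqrt{-828204} = 2 i \sqrt{207051}$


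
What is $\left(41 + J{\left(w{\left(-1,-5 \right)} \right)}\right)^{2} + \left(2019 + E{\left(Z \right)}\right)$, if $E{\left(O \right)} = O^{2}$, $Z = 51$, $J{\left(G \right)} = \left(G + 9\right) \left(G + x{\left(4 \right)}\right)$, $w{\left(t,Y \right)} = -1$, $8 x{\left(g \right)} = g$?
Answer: $5989$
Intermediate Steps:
$x{\left(g \right)} = \frac{g}{8}$
$J{\left(G \right)} = \left(\frac{1}{2} + G\right) \left(9 + G\right)$ ($J{\left(G \right)} = \left(G + 9\right) \left(G + \frac{1}{8} \cdot 4\right) = \left(9 + G\right) \left(G + \frac{1}{2}\right) = \left(9 + G\right) \left(\frac{1}{2} + G\right) = \left(\frac{1}{2} + G\right) \left(9 + G\right)$)
$\left(41 + J{\left(w{\left(-1,-5 \right)} \right)}\right)^{2} + \left(2019 + E{\left(Z \right)}\right) = \left(41 + \left(\frac{9}{2} + \left(-1\right)^{2} + \frac{19}{2} \left(-1\right)\right)\right)^{2} + \left(2019 + 51^{2}\right) = \left(41 + \left(\frac{9}{2} + 1 - \frac{19}{2}\right)\right)^{2} + \left(2019 + 2601\right) = \left(41 - 4\right)^{2} + 4620 = 37^{2} + 4620 = 1369 + 4620 = 5989$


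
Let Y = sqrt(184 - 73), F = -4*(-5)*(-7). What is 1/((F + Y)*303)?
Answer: -140/5905167 - sqrt(111)/5905167 ≈ -2.5492e-5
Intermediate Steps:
F = -140 (F = -(-20)*(-7) = -1*140 = -140)
Y = sqrt(111) ≈ 10.536
1/((F + Y)*303) = 1/((-140 + sqrt(111))*303) = 1/(-42420 + 303*sqrt(111))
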